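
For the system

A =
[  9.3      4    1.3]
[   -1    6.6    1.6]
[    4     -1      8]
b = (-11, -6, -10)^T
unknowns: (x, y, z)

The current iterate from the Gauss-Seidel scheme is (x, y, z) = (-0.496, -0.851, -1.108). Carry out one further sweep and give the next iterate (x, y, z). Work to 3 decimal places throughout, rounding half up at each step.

(-0.662, -0.741, -1.012)

One sweep:
  x = (-11 - (4)·-0.851 - (1.3)·-1.108) / (9.3) = -0.662
  y = (-6 - (-1)·-0.662 - (1.6)·-1.108) / (6.6) = -0.741
  z = (-10 - (4)·-0.662 - (-1)·-0.741) / (8) = -1.012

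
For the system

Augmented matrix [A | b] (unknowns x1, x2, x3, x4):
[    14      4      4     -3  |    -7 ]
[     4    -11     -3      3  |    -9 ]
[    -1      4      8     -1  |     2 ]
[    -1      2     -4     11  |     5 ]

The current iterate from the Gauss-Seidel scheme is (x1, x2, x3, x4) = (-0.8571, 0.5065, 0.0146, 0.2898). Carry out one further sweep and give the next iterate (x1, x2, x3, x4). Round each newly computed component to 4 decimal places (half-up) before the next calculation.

(-0.5868, 0.6799, -0.1271, 0.2314)

One sweep:
  x1 = (-7 - (4)·0.5065 - (4)·0.0146 - (-3)·0.2898) / (14) = -0.5868
  x2 = (-9 - (4)·-0.5868 - (-3)·0.0146 - (3)·0.2898) / (-11) = 0.6799
  x3 = (2 - (-1)·-0.5868 - (4)·0.6799 - (-1)·0.2898) / (8) = -0.1271
  x4 = (5 - (-1)·-0.5868 - (2)·0.6799 - (-4)·-0.1271) / (11) = 0.2314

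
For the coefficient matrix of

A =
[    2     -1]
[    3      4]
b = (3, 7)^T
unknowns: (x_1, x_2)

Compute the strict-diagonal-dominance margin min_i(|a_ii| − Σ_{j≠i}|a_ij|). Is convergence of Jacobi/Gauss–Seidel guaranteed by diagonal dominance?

row 1: |2| − (1) = 1
row 2: |4| − (3) = 1
minimum over rows = 1 → strictly diagonally dominant (convergence guaranteed)

1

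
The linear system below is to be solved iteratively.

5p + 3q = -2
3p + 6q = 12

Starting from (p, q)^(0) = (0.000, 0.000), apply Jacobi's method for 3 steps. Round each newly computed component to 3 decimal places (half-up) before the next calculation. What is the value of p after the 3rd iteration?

-1.720

Iteration 1:
  p = (-2 - (3)·0.000) / (5) = -0.400
  q = (12 - (3)·0.000) / (6) = 2.000
Iteration 2:
  p = (-2 - (3)·2.000) / (5) = -1.600
  q = (12 - (3)·-0.400) / (6) = 2.200
Iteration 3:
  p = (-2 - (3)·2.200) / (5) = -1.720
  q = (12 - (3)·-1.600) / (6) = 2.800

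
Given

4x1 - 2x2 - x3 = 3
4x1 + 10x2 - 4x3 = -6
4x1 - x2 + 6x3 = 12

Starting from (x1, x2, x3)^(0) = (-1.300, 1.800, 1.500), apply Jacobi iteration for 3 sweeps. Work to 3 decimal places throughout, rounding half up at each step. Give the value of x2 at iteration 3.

-1.026

Iteration 1:
  x1 = (3 - (-2)·1.800 - (-1)·1.500) / (4) = 2.025
  x2 = (-6 - (4)·-1.300 - (-4)·1.500) / (10) = 0.520
  x3 = (12 - (4)·-1.300 - (-1)·1.800) / (6) = 3.167
Iteration 2:
  x1 = (3 - (-2)·0.520 - (-1)·3.167) / (4) = 1.802
  x2 = (-6 - (4)·2.025 - (-4)·3.167) / (10) = -0.143
  x3 = (12 - (4)·2.025 - (-1)·0.520) / (6) = 0.737
Iteration 3:
  x1 = (3 - (-2)·-0.143 - (-1)·0.737) / (4) = 0.863
  x2 = (-6 - (4)·1.802 - (-4)·0.737) / (10) = -1.026
  x3 = (12 - (4)·1.802 - (-1)·-0.143) / (6) = 0.775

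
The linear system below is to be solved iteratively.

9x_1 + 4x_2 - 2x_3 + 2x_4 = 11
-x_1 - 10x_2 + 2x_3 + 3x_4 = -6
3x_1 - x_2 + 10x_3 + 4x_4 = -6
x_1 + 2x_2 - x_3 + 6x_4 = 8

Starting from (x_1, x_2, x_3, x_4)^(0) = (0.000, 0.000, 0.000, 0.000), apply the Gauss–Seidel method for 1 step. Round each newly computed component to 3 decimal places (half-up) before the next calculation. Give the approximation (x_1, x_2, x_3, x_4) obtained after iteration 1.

Iteration 1:
  x_1 = (11 - (4)·0.000 - (-2)·0.000 - (2)·0.000) / (9) = 1.222
  x_2 = (-6 - (-1)·1.222 - (2)·0.000 - (3)·0.000) / (-10) = 0.478
  x_3 = (-6 - (3)·1.222 - (-1)·0.478 - (4)·0.000) / (10) = -0.919
  x_4 = (8 - (1)·1.222 - (2)·0.478 - (-1)·-0.919) / (6) = 0.817

(1.222, 0.478, -0.919, 0.817)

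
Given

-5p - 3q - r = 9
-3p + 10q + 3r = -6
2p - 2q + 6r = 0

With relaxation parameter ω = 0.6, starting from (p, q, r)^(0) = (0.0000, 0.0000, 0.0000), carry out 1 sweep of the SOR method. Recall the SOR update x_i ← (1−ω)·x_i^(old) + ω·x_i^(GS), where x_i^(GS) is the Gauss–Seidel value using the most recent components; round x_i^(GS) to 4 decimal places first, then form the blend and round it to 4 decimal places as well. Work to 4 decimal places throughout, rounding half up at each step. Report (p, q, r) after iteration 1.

Iteration 1:
  p: GS value = (9 - (-3)·0.0000 - (-1)·0.0000) / (-5) = -1.8000;  p ← (1−ω)·0.0000 + ω·-1.8000 = -1.0800
  q: GS value = (-6 - (-3)·-1.0800 - (3)·0.0000) / (10) = -0.9240;  q ← (1−ω)·0.0000 + ω·-0.9240 = -0.5544
  r: GS value = (0 - (2)·-1.0800 - (-2)·-0.5544) / (6) = 0.1752;  r ← (1−ω)·0.0000 + ω·0.1752 = 0.1051

(-1.0800, -0.5544, 0.1051)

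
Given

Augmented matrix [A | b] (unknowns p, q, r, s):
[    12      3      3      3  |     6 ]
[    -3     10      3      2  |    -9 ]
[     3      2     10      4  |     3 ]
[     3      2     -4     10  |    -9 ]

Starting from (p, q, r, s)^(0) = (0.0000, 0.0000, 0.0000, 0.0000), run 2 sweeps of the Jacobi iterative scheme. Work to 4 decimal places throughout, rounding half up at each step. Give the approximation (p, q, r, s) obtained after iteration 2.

Iteration 1:
  p = (6 - (3)·0.0000 - (3)·0.0000 - (3)·0.0000) / (12) = 0.5000
  q = (-9 - (-3)·0.0000 - (3)·0.0000 - (2)·0.0000) / (10) = -0.9000
  r = (3 - (3)·0.0000 - (2)·0.0000 - (4)·0.0000) / (10) = 0.3000
  s = (-9 - (3)·0.0000 - (2)·0.0000 - (-4)·0.0000) / (10) = -0.9000
Iteration 2:
  p = (6 - (3)·-0.9000 - (3)·0.3000 - (3)·-0.9000) / (12) = 0.8750
  q = (-9 - (-3)·0.5000 - (3)·0.3000 - (2)·-0.9000) / (10) = -0.6600
  r = (3 - (3)·0.5000 - (2)·-0.9000 - (4)·-0.9000) / (10) = 0.6900
  s = (-9 - (3)·0.5000 - (2)·-0.9000 - (-4)·0.3000) / (10) = -0.7500

(0.8750, -0.6600, 0.6900, -0.7500)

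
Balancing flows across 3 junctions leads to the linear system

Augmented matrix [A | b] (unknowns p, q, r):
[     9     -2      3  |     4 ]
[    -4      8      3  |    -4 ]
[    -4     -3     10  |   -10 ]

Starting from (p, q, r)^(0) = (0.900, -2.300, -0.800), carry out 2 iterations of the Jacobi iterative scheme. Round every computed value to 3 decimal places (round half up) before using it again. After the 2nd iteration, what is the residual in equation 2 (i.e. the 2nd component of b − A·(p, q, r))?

1.515

Iteration 1:
  p = (4 - (-2)·-2.300 - (3)·-0.800) / (9) = 0.200
  q = (-4 - (-4)·0.900 - (3)·-0.800) / (8) = 0.250
  r = (-10 - (-4)·0.900 - (-3)·-2.300) / (10) = -1.330
Iteration 2:
  p = (4 - (-2)·0.250 - (3)·-1.330) / (9) = 0.943
  q = (-4 - (-4)·0.200 - (3)·-1.330) / (8) = 0.099
  r = (-10 - (-4)·0.200 - (-3)·0.250) / (10) = -0.845
Residual b − A·x = (-1.754, 1.515, 2.519)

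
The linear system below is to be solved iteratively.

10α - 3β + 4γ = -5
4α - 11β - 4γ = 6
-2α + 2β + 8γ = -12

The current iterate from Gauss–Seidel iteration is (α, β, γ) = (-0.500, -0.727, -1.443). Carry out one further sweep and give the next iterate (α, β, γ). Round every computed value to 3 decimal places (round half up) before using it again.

(-0.141, -0.072, -1.517)

One sweep:
  α = (-5 - (-3)·-0.727 - (4)·-1.443) / (10) = -0.141
  β = (6 - (4)·-0.141 - (-4)·-1.443) / (-11) = -0.072
  γ = (-12 - (-2)·-0.141 - (2)·-0.072) / (8) = -1.517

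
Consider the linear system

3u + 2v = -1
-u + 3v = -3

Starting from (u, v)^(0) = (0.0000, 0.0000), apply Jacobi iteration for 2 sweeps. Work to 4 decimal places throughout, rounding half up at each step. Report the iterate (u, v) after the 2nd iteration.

(0.3333, -1.1111)

Iteration 1:
  u = (-1 - (2)·0.0000) / (3) = -0.3333
  v = (-3 - (-1)·0.0000) / (3) = -1.0000
Iteration 2:
  u = (-1 - (2)·-1.0000) / (3) = 0.3333
  v = (-3 - (-1)·-0.3333) / (3) = -1.1111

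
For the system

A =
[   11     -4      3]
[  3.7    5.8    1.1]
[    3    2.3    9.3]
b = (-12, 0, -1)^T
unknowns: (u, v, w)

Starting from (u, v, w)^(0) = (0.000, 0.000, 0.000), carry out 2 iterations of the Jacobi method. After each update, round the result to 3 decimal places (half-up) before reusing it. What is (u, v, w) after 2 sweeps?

Iteration 1:
  u = (-12 - (-4)·0.000 - (3)·0.000) / (11) = -1.091
  v = (0 - (3.7)·0.000 - (1.1)·0.000) / (5.8) = 0.000
  w = (-1 - (3)·0.000 - (2.3)·0.000) / (9.3) = -0.108
Iteration 2:
  u = (-12 - (-4)·0.000 - (3)·-0.108) / (11) = -1.061
  v = (0 - (3.7)·-1.091 - (1.1)·-0.108) / (5.8) = 0.716
  w = (-1 - (3)·-1.091 - (2.3)·0.000) / (9.3) = 0.244

(-1.061, 0.716, 0.244)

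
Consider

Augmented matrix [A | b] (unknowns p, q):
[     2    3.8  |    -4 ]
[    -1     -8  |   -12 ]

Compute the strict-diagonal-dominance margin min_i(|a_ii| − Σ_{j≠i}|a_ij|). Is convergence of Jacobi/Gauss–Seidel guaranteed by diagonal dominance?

-1.8

row 1: |2| − (3.8) = -1.8
row 2: |-8| − (1) = 7
minimum over rows = -1.8 → not strictly diagonally dominant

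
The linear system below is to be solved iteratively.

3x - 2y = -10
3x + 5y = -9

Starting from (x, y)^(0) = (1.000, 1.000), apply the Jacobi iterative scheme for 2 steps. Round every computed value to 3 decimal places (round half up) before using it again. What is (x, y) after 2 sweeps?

(-4.933, -0.200)

Iteration 1:
  x = (-10 - (-2)·1.000) / (3) = -2.667
  y = (-9 - (3)·1.000) / (5) = -2.400
Iteration 2:
  x = (-10 - (-2)·-2.400) / (3) = -4.933
  y = (-9 - (3)·-2.667) / (5) = -0.200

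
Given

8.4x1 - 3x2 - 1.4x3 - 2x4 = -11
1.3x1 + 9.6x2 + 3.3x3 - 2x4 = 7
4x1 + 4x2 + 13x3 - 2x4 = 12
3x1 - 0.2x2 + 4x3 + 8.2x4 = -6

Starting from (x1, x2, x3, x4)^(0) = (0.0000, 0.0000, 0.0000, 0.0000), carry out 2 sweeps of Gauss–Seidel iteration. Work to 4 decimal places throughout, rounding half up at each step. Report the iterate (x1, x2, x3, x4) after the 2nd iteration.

(-0.9878, 0.3486, 1.0057, -0.8524)

Iteration 1:
  x1 = (-11 - (-3)·0.0000 - (-1.4)·0.0000 - (-2)·0.0000) / (8.4) = -1.3095
  x2 = (7 - (1.3)·-1.3095 - (3.3)·0.0000 - (-2)·0.0000) / (9.6) = 0.9065
  x3 = (12 - (4)·-1.3095 - (4)·0.9065 - (-2)·0.0000) / (13) = 1.0471
  x4 = (-6 - (3)·-1.3095 - (-0.2)·0.9065 - (4)·1.0471) / (8.2) = -0.7413
Iteration 2:
  x1 = (-11 - (-3)·0.9065 - (-1.4)·1.0471 - (-2)·-0.7413) / (8.4) = -0.9878
  x2 = (7 - (1.3)·-0.9878 - (3.3)·1.0471 - (-2)·-0.7413) / (9.6) = 0.3486
  x3 = (12 - (4)·-0.9878 - (4)·0.3486 - (-2)·-0.7413) / (13) = 1.0057
  x4 = (-6 - (3)·-0.9878 - (-0.2)·0.3486 - (4)·1.0057) / (8.2) = -0.8524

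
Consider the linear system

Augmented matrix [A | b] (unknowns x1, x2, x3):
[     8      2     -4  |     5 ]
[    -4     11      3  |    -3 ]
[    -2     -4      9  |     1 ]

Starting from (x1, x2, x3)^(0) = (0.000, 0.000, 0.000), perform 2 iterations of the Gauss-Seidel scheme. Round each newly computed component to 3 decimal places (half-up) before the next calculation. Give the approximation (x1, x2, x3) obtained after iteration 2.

(0.751, -0.062, 0.250)

Iteration 1:
  x1 = (5 - (2)·0.000 - (-4)·0.000) / (8) = 0.625
  x2 = (-3 - (-4)·0.625 - (3)·0.000) / (11) = -0.045
  x3 = (1 - (-2)·0.625 - (-4)·-0.045) / (9) = 0.230
Iteration 2:
  x1 = (5 - (2)·-0.045 - (-4)·0.230) / (8) = 0.751
  x2 = (-3 - (-4)·0.751 - (3)·0.230) / (11) = -0.062
  x3 = (1 - (-2)·0.751 - (-4)·-0.062) / (9) = 0.250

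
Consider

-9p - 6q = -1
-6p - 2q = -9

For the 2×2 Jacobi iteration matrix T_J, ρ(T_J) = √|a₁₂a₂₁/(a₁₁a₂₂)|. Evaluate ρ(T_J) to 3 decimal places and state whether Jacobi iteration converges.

a₁₂a₂₁/(a₁₁a₂₂) = (-6)·(-6) / ((-9)·(-2)) = 2.000000
ρ = √|2.000000| = √2.000000 = 1.414
ρ > 1, so Jacobi diverges

1.414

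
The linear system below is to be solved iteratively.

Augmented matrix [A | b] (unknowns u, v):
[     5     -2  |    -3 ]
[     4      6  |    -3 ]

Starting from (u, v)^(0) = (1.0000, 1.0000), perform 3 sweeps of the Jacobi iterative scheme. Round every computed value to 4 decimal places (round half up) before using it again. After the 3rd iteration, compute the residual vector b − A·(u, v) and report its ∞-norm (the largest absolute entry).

Iteration 1:
  u = (-3 - (-2)·1.0000) / (5) = -0.2000
  v = (-3 - (4)·1.0000) / (6) = -1.1667
Iteration 2:
  u = (-3 - (-2)·-1.1667) / (5) = -1.0667
  v = (-3 - (4)·-0.2000) / (6) = -0.3667
Iteration 3:
  u = (-3 - (-2)·-0.3667) / (5) = -0.7467
  v = (-3 - (4)·-1.0667) / (6) = 0.2111
Residual b − A·x = (1.1557, -1.2798); ∞-norm = 1.2798

1.2798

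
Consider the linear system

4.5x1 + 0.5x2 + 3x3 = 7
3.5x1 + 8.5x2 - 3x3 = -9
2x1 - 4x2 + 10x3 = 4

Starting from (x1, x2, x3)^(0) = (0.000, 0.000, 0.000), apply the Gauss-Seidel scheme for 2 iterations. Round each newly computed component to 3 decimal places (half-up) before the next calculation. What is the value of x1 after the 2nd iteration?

Iteration 1:
  x1 = (7 - (0.5)·0.000 - (3)·0.000) / (4.5) = 1.556
  x2 = (-9 - (3.5)·1.556 - (-3)·0.000) / (8.5) = -1.700
  x3 = (4 - (2)·1.556 - (-4)·-1.700) / (10) = -0.591
Iteration 2:
  x1 = (7 - (0.5)·-1.700 - (3)·-0.591) / (4.5) = 2.138
  x2 = (-9 - (3.5)·2.138 - (-3)·-0.591) / (8.5) = -2.148
  x3 = (4 - (2)·2.138 - (-4)·-2.148) / (10) = -0.887

2.138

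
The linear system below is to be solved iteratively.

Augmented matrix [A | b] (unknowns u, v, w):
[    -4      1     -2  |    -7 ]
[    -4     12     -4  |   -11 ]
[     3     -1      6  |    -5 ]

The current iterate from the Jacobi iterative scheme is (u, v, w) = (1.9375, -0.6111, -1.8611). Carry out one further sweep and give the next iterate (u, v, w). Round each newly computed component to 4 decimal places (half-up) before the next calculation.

One sweep:
  u = (-7 - (1)·-0.6111 - (-2)·-1.8611) / (-4) = 2.5278
  v = (-11 - (-4)·1.9375 - (-4)·-1.8611) / (12) = -0.8912
  w = (-5 - (3)·1.9375 - (-1)·-0.6111) / (6) = -1.9039

(2.5278, -0.8912, -1.9039)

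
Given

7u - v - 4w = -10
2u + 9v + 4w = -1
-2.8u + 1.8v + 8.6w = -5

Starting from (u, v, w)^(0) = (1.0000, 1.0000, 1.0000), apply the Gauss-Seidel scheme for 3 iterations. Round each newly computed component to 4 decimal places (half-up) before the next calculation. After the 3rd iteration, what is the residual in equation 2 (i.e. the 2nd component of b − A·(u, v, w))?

0.5179

Iteration 1:
  u = (-10 - (-1)·1.0000 - (-4)·1.0000) / (7) = -0.7143
  v = (-1 - (2)·-0.7143 - (4)·1.0000) / (9) = -0.3968
  w = (-5 - (-2.8)·-0.7143 - (1.8)·-0.3968) / (8.6) = -0.7309
Iteration 2:
  u = (-10 - (-1)·-0.3968 - (-4)·-0.7309) / (7) = -1.9029
  v = (-1 - (2)·-1.9029 - (4)·-0.7309) / (9) = 0.6366
  w = (-5 - (-2.8)·-1.9029 - (1.8)·0.6366) / (8.6) = -1.3342
Iteration 3:
  u = (-10 - (-1)·0.6366 - (-4)·-1.3342) / (7) = -2.1000
  v = (-1 - (2)·-2.1000 - (4)·-1.3342) / (9) = 0.9485
  w = (-5 - (-2.8)·-2.1000 - (1.8)·0.9485) / (8.6) = -1.4636
Residual b − A·x = (-0.2059, 0.5179, -0.0003)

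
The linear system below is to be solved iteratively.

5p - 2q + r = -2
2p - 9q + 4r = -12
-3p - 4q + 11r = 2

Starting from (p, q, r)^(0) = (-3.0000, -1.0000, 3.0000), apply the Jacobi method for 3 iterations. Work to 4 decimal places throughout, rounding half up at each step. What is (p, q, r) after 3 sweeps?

Iteration 1:
  p = (-2 - (-2)·-1.0000 - (1)·3.0000) / (5) = -1.4000
  q = (-12 - (2)·-3.0000 - (4)·3.0000) / (-9) = 2.0000
  r = (2 - (-3)·-3.0000 - (-4)·-1.0000) / (11) = -1.0000
Iteration 2:
  p = (-2 - (-2)·2.0000 - (1)·-1.0000) / (5) = 0.6000
  q = (-12 - (2)·-1.4000 - (4)·-1.0000) / (-9) = 0.5778
  r = (2 - (-3)·-1.4000 - (-4)·2.0000) / (11) = 0.5273
Iteration 3:
  p = (-2 - (-2)·0.5778 - (1)·0.5273) / (5) = -0.2743
  q = (-12 - (2)·0.6000 - (4)·0.5273) / (-9) = 1.7010
  r = (2 - (-3)·0.6000 - (-4)·0.5778) / (11) = 0.5556

(-0.2743, 1.7010, 0.5556)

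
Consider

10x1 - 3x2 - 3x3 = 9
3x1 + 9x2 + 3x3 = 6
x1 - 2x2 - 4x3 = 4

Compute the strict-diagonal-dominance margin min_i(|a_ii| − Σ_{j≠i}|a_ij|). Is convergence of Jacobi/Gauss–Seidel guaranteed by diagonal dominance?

row 1: |10| − (3+3) = 4
row 2: |9| − (3+3) = 3
row 3: |-4| − (1+2) = 1
minimum over rows = 1 → strictly diagonally dominant (convergence guaranteed)

1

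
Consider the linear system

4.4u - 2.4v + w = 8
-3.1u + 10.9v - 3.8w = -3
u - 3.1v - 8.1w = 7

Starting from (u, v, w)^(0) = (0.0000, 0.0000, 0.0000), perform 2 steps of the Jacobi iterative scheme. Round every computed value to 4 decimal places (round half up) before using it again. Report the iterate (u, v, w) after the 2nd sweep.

(1.8645, -0.0594, -0.5344)

Iteration 1:
  u = (8 - (-2.4)·0.0000 - (1)·0.0000) / (4.4) = 1.8182
  v = (-3 - (-3.1)·0.0000 - (-3.8)·0.0000) / (10.9) = -0.2752
  w = (7 - (1)·0.0000 - (-3.1)·0.0000) / (-8.1) = -0.8642
Iteration 2:
  u = (8 - (-2.4)·-0.2752 - (1)·-0.8642) / (4.4) = 1.8645
  v = (-3 - (-3.1)·1.8182 - (-3.8)·-0.8642) / (10.9) = -0.0594
  w = (7 - (1)·1.8182 - (-3.1)·-0.2752) / (-8.1) = -0.5344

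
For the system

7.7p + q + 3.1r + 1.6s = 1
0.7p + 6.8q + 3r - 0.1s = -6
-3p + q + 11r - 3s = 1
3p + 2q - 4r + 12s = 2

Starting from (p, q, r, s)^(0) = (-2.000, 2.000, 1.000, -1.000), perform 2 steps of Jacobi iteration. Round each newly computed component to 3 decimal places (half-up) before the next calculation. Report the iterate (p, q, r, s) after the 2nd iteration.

(0.504, -0.438, 0.287, 0.134)

Iteration 1:
  p = (1 - (1)·2.000 - (3.1)·1.000 - (1.6)·-1.000) / (7.7) = -0.325
  q = (-6 - (0.7)·-2.000 - (3)·1.000 - (-0.1)·-1.000) / (6.8) = -1.132
  r = (1 - (-3)·-2.000 - (1)·2.000 - (-3)·-1.000) / (11) = -0.909
  s = (2 - (3)·-2.000 - (2)·2.000 - (-4)·1.000) / (12) = 0.667
Iteration 2:
  p = (1 - (1)·-1.132 - (3.1)·-0.909 - (1.6)·0.667) / (7.7) = 0.504
  q = (-6 - (0.7)·-0.325 - (3)·-0.909 - (-0.1)·0.667) / (6.8) = -0.438
  r = (1 - (-3)·-0.325 - (1)·-1.132 - (-3)·0.667) / (11) = 0.287
  s = (2 - (3)·-0.325 - (2)·-1.132 - (-4)·-0.909) / (12) = 0.134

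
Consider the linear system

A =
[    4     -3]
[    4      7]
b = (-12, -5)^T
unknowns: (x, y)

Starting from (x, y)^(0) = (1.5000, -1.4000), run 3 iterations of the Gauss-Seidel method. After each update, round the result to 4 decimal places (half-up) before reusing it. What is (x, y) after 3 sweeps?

(-2.7643, 0.8653)

Iteration 1:
  x = (-12 - (-3)·-1.4000) / (4) = -4.0500
  y = (-5 - (4)·-4.0500) / (7) = 1.6000
Iteration 2:
  x = (-12 - (-3)·1.6000) / (4) = -1.8000
  y = (-5 - (4)·-1.8000) / (7) = 0.3143
Iteration 3:
  x = (-12 - (-3)·0.3143) / (4) = -2.7643
  y = (-5 - (4)·-2.7643) / (7) = 0.8653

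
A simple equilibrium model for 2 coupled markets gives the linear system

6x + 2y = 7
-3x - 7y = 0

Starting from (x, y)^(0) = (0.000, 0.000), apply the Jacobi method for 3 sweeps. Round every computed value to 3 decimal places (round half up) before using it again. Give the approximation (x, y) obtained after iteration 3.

Iteration 1:
  x = (7 - (2)·0.000) / (6) = 1.167
  y = (0 - (-3)·0.000) / (-7) = 0.000
Iteration 2:
  x = (7 - (2)·0.000) / (6) = 1.167
  y = (0 - (-3)·1.167) / (-7) = -0.500
Iteration 3:
  x = (7 - (2)·-0.500) / (6) = 1.333
  y = (0 - (-3)·1.167) / (-7) = -0.500

(1.333, -0.500)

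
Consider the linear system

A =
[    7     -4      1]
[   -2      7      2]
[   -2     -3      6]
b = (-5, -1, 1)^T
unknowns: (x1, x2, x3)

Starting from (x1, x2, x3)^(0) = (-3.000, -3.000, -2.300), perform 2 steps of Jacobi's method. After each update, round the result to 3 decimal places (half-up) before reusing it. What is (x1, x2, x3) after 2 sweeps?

Iteration 1:
  x1 = (-5 - (-4)·-3.000 - (1)·-2.300) / (7) = -2.100
  x2 = (-1 - (-2)·-3.000 - (2)·-2.300) / (7) = -0.343
  x3 = (1 - (-2)·-3.000 - (-3)·-3.000) / (6) = -2.333
Iteration 2:
  x1 = (-5 - (-4)·-0.343 - (1)·-2.333) / (7) = -0.577
  x2 = (-1 - (-2)·-2.100 - (2)·-2.333) / (7) = -0.076
  x3 = (1 - (-2)·-2.100 - (-3)·-0.343) / (6) = -0.705

(-0.577, -0.076, -0.705)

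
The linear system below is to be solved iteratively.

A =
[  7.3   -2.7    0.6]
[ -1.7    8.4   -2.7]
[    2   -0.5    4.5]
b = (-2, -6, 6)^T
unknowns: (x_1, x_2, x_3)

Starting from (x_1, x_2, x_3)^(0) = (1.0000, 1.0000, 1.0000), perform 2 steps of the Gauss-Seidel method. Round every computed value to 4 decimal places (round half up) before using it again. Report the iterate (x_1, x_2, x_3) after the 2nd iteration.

(-0.5238, -0.4076, 1.5208)

Iteration 1:
  x_1 = (-2 - (-2.7)·1.0000 - (0.6)·1.0000) / (7.3) = 0.0137
  x_2 = (-6 - (-1.7)·0.0137 - (-2.7)·1.0000) / (8.4) = -0.3901
  x_3 = (6 - (2)·0.0137 - (-0.5)·-0.3901) / (4.5) = 1.2839
Iteration 2:
  x_1 = (-2 - (-2.7)·-0.3901 - (0.6)·1.2839) / (7.3) = -0.5238
  x_2 = (-6 - (-1.7)·-0.5238 - (-2.7)·1.2839) / (8.4) = -0.4076
  x_3 = (6 - (2)·-0.5238 - (-0.5)·-0.4076) / (4.5) = 1.5208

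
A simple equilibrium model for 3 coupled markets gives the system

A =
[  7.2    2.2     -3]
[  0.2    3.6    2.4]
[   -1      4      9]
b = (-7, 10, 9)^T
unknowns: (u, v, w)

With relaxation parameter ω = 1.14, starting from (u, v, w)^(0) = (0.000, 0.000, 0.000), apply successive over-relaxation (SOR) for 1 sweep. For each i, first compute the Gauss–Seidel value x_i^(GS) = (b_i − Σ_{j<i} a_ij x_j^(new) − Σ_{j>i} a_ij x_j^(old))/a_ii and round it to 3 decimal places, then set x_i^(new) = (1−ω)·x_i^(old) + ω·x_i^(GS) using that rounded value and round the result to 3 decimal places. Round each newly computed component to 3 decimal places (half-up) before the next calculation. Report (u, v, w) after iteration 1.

(-1.108, 3.236, -0.640)

Iteration 1:
  u: GS value = (-7 - (2.2)·0.000 - (-3)·0.000) / (7.2) = -0.972;  u ← (1−ω)·0.000 + ω·-0.972 = -1.108
  v: GS value = (10 - (0.2)·-1.108 - (2.4)·0.000) / (3.6) = 2.839;  v ← (1−ω)·0.000 + ω·2.839 = 3.236
  w: GS value = (9 - (-1)·-1.108 - (4)·3.236) / (9) = -0.561;  w ← (1−ω)·0.000 + ω·-0.561 = -0.640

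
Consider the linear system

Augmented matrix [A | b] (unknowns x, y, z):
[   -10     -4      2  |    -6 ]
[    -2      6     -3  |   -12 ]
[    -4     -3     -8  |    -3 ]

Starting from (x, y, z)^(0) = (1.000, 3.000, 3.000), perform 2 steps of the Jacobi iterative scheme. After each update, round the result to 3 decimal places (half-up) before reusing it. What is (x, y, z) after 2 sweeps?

(0.417, -2.625, 0.438)

Iteration 1:
  x = (-6 - (-4)·3.000 - (2)·3.000) / (-10) = 0.000
  y = (-12 - (-2)·1.000 - (-3)·3.000) / (6) = -0.167
  z = (-3 - (-4)·1.000 - (-3)·3.000) / (-8) = -1.250
Iteration 2:
  x = (-6 - (-4)·-0.167 - (2)·-1.250) / (-10) = 0.417
  y = (-12 - (-2)·0.000 - (-3)·-1.250) / (6) = -2.625
  z = (-3 - (-4)·0.000 - (-3)·-0.167) / (-8) = 0.438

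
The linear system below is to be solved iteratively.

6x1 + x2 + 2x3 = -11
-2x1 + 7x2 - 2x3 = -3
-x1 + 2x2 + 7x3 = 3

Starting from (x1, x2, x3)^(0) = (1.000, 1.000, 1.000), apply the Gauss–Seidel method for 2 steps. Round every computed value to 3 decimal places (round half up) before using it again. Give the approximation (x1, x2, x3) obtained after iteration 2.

Iteration 1:
  x1 = (-11 - (1)·1.000 - (2)·1.000) / (6) = -2.333
  x2 = (-3 - (-2)·-2.333 - (-2)·1.000) / (7) = -0.809
  x3 = (3 - (-1)·-2.333 - (2)·-0.809) / (7) = 0.326
Iteration 2:
  x1 = (-11 - (1)·-0.809 - (2)·0.326) / (6) = -1.807
  x2 = (-3 - (-2)·-1.807 - (-2)·0.326) / (7) = -0.852
  x3 = (3 - (-1)·-1.807 - (2)·-0.852) / (7) = 0.414

(-1.807, -0.852, 0.414)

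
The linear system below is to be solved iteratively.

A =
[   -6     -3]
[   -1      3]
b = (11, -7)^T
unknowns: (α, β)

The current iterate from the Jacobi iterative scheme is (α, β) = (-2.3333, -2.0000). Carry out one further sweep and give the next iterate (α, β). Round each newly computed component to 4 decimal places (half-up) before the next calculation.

(-0.8333, -3.1111)

One sweep:
  α = (11 - (-3)·-2.0000) / (-6) = -0.8333
  β = (-7 - (-1)·-2.3333) / (3) = -3.1111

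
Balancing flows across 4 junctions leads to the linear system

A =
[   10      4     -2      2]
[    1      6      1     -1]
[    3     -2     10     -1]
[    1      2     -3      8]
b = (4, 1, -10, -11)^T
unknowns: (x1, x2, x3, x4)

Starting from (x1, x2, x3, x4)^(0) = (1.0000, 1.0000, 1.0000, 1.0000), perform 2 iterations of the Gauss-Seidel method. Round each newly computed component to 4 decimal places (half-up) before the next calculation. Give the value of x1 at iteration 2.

0.5083

Iteration 1:
  x1 = (4 - (4)·1.0000 - (-2)·1.0000 - (2)·1.0000) / (10) = 0.0000
  x2 = (1 - (1)·0.0000 - (1)·1.0000 - (-1)·1.0000) / (6) = 0.1667
  x3 = (-10 - (3)·0.0000 - (-2)·0.1667 - (-1)·1.0000) / (10) = -0.8667
  x4 = (-11 - (1)·0.0000 - (2)·0.1667 - (-3)·-0.8667) / (8) = -1.7417
Iteration 2:
  x1 = (4 - (4)·0.1667 - (-2)·-0.8667 - (2)·-1.7417) / (10) = 0.5083
  x2 = (1 - (1)·0.5083 - (1)·-0.8667 - (-1)·-1.7417) / (6) = -0.0639
  x3 = (-10 - (3)·0.5083 - (-2)·-0.0639 - (-1)·-1.7417) / (10) = -1.3394
  x4 = (-11 - (1)·0.5083 - (2)·-0.0639 - (-3)·-1.3394) / (8) = -1.9248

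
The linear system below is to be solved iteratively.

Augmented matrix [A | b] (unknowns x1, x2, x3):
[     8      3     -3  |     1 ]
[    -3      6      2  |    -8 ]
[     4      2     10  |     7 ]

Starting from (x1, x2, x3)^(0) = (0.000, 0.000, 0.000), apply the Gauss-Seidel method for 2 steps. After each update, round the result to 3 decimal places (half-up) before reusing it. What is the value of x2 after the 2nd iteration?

-1.164

Iteration 1:
  x1 = (1 - (3)·0.000 - (-3)·0.000) / (8) = 0.125
  x2 = (-8 - (-3)·0.125 - (2)·0.000) / (6) = -1.271
  x3 = (7 - (4)·0.125 - (2)·-1.271) / (10) = 0.904
Iteration 2:
  x1 = (1 - (3)·-1.271 - (-3)·0.904) / (8) = 0.941
  x2 = (-8 - (-3)·0.941 - (2)·0.904) / (6) = -1.164
  x3 = (7 - (4)·0.941 - (2)·-1.164) / (10) = 0.556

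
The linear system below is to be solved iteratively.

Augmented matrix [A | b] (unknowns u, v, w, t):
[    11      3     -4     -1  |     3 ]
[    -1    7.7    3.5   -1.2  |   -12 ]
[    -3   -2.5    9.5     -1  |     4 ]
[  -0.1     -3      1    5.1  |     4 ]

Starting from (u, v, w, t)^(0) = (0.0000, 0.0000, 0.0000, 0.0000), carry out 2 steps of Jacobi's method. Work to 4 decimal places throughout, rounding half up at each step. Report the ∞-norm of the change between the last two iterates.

0.9939

Iteration 1:
  u = (3 - (3)·0.0000 - (-4)·0.0000 - (-1)·0.0000) / (11) = 0.2727
  v = (-12 - (-1)·0.0000 - (3.5)·0.0000 - (-1.2)·0.0000) / (7.7) = -1.5584
  w = (4 - (-3)·0.0000 - (-2.5)·0.0000 - (-1)·0.0000) / (9.5) = 0.4211
  t = (4 - (-0.1)·0.0000 - (-3)·0.0000 - (1)·0.0000) / (5.1) = 0.7843
Iteration 2:
  u = (3 - (3)·-1.5584 - (-4)·0.4211 - (-1)·0.7843) / (11) = 0.9222
  v = (-12 - (-1)·0.2727 - (3.5)·0.4211 - (-1.2)·0.7843) / (7.7) = -1.5922
  w = (4 - (-3)·0.2727 - (-2.5)·-1.5584 - (-1)·0.7843) / (9.5) = 0.1796
  t = (4 - (-0.1)·0.2727 - (-3)·-1.5584 - (1)·0.4211) / (5.1) = -0.2096
Change: (0.6495, -0.0338, -0.2415, -0.9939) → max |·| = 0.9939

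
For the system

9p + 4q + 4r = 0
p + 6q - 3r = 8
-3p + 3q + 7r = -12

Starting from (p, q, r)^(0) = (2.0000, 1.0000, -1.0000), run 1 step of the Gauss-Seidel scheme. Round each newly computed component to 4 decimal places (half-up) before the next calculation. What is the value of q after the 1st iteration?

Iteration 1:
  p = (0 - (4)·1.0000 - (4)·-1.0000) / (9) = 0.0000
  q = (8 - (1)·0.0000 - (-3)·-1.0000) / (6) = 0.8333
  r = (-12 - (-3)·0.0000 - (3)·0.8333) / (7) = -2.0714

0.8333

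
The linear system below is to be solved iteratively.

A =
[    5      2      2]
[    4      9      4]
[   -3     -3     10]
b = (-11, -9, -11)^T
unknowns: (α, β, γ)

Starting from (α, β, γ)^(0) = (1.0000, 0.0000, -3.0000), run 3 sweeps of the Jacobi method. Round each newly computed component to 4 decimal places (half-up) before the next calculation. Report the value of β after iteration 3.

Iteration 1:
  α = (-11 - (2)·0.0000 - (2)·-3.0000) / (5) = -1.0000
  β = (-9 - (4)·1.0000 - (4)·-3.0000) / (9) = -0.1111
  γ = (-11 - (-3)·1.0000 - (-3)·0.0000) / (10) = -0.8000
Iteration 2:
  α = (-11 - (2)·-0.1111 - (2)·-0.8000) / (5) = -1.8356
  β = (-9 - (4)·-1.0000 - (4)·-0.8000) / (9) = -0.2000
  γ = (-11 - (-3)·-1.0000 - (-3)·-0.1111) / (10) = -1.4333
Iteration 3:
  α = (-11 - (2)·-0.2000 - (2)·-1.4333) / (5) = -1.5467
  β = (-9 - (4)·-1.8356 - (4)·-1.4333) / (9) = 0.4528
  γ = (-11 - (-3)·-1.8356 - (-3)·-0.2000) / (10) = -1.7107

0.4528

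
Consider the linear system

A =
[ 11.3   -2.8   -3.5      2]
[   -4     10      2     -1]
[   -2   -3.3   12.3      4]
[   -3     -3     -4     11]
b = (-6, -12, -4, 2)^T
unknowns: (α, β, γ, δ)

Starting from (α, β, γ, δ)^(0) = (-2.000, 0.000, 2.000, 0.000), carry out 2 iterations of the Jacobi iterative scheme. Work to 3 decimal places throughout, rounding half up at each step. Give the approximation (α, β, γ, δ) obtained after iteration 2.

Iteration 1:
  α = (-6 - (-2.8)·0.000 - (-3.5)·2.000 - (2)·0.000) / (11.3) = 0.088
  β = (-12 - (-4)·-2.000 - (2)·2.000 - (-1)·0.000) / (10) = -2.400
  γ = (-4 - (-2)·-2.000 - (-3.3)·0.000 - (4)·0.000) / (12.3) = -0.650
  δ = (2 - (-3)·-2.000 - (-3)·0.000 - (-4)·2.000) / (11) = 0.364
Iteration 2:
  α = (-6 - (-2.8)·-2.400 - (-3.5)·-0.650 - (2)·0.364) / (11.3) = -1.391
  β = (-12 - (-4)·0.088 - (2)·-0.650 - (-1)·0.364) / (10) = -0.998
  γ = (-4 - (-2)·0.088 - (-3.3)·-2.400 - (4)·0.364) / (12.3) = -1.073
  δ = (2 - (-3)·0.088 - (-3)·-2.400 - (-4)·-0.650) / (11) = -0.685

(-1.391, -0.998, -1.073, -0.685)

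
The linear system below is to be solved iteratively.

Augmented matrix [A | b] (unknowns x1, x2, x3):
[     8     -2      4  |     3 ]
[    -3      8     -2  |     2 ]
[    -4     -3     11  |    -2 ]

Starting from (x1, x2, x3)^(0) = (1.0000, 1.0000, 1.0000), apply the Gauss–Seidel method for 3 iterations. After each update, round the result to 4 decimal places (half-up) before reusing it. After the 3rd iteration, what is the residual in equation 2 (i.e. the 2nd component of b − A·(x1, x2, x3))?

-0.0607

Iteration 1:
  x1 = (3 - (-2)·1.0000 - (4)·1.0000) / (8) = 0.1250
  x2 = (2 - (-3)·0.1250 - (-2)·1.0000) / (8) = 0.5469
  x3 = (-2 - (-4)·0.1250 - (-3)·0.5469) / (11) = 0.0128
Iteration 2:
  x1 = (3 - (-2)·0.5469 - (4)·0.0128) / (8) = 0.5053
  x2 = (2 - (-3)·0.5053 - (-2)·0.0128) / (8) = 0.4427
  x3 = (-2 - (-4)·0.5053 - (-3)·0.4427) / (11) = 0.1227
Iteration 3:
  x1 = (3 - (-2)·0.4427 - (4)·0.1227) / (8) = 0.4243
  x2 = (2 - (-3)·0.4243 - (-2)·0.1227) / (8) = 0.4398
  x3 = (-2 - (-4)·0.4243 - (-3)·0.4398) / (11) = 0.0924
Residual b − A·x = (0.1156, -0.0607, 0.0002)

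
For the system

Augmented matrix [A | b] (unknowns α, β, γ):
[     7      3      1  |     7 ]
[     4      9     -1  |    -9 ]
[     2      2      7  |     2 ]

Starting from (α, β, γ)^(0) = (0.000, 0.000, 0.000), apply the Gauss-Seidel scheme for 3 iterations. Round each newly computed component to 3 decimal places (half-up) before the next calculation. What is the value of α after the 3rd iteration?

1.661

Iteration 1:
  α = (7 - (3)·0.000 - (1)·0.000) / (7) = 1.000
  β = (-9 - (4)·1.000 - (-1)·0.000) / (9) = -1.444
  γ = (2 - (2)·1.000 - (2)·-1.444) / (7) = 0.413
Iteration 2:
  α = (7 - (3)·-1.444 - (1)·0.413) / (7) = 1.560
  β = (-9 - (4)·1.560 - (-1)·0.413) / (9) = -1.647
  γ = (2 - (2)·1.560 - (2)·-1.647) / (7) = 0.311
Iteration 3:
  α = (7 - (3)·-1.647 - (1)·0.311) / (7) = 1.661
  β = (-9 - (4)·1.661 - (-1)·0.311) / (9) = -1.704
  γ = (2 - (2)·1.661 - (2)·-1.704) / (7) = 0.298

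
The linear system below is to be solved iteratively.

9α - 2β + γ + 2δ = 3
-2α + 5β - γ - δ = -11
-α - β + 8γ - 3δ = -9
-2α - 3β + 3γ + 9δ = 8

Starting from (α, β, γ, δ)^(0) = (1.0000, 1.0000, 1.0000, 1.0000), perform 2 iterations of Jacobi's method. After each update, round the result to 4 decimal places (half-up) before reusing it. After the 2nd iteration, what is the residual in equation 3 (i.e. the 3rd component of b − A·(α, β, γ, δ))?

Iteration 1:
  α = (3 - (-2)·1.0000 - (1)·1.0000 - (2)·1.0000) / (9) = 0.2222
  β = (-11 - (-2)·1.0000 - (-1)·1.0000 - (-1)·1.0000) / (5) = -1.4000
  γ = (-9 - (-1)·1.0000 - (-1)·1.0000 - (-3)·1.0000) / (8) = -0.5000
  δ = (8 - (-2)·1.0000 - (-3)·1.0000 - (3)·1.0000) / (9) = 1.1111
Iteration 2:
  α = (3 - (-2)·-1.4000 - (1)·-0.5000 - (2)·1.1111) / (9) = -0.1691
  β = (-11 - (-2)·0.2222 - (-1)·-0.5000 - (-1)·1.1111) / (5) = -1.9889
  γ = (-9 - (-1)·0.2222 - (-1)·-1.4000 - (-3)·1.1111) / (8) = -0.8556
  δ = (8 - (-2)·0.2222 - (-3)·-1.4000 - (3)·-0.5000) / (9) = 0.6383
Residual b − A·x = (0.1231, -1.6110, -2.3983, -1.4828)

-2.3983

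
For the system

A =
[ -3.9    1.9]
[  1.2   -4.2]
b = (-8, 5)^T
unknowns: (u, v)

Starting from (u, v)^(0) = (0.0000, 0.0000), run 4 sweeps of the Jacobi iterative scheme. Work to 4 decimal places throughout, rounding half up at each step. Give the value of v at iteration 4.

Iteration 1:
  u = (-8 - (1.9)·0.0000) / (-3.9) = 2.0513
  v = (5 - (1.2)·0.0000) / (-4.2) = -1.1905
Iteration 2:
  u = (-8 - (1.9)·-1.1905) / (-3.9) = 1.4713
  v = (5 - (1.2)·2.0513) / (-4.2) = -0.6044
Iteration 3:
  u = (-8 - (1.9)·-0.6044) / (-3.9) = 1.7568
  v = (5 - (1.2)·1.4713) / (-4.2) = -0.7701
Iteration 4:
  u = (-8 - (1.9)·-0.7701) / (-3.9) = 1.6761
  v = (5 - (1.2)·1.7568) / (-4.2) = -0.6885

-0.6885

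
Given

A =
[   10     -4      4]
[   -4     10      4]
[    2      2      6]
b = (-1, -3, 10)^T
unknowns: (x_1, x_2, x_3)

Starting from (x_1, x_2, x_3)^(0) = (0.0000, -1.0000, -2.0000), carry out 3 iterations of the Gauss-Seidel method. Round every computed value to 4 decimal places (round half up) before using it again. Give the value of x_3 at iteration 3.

Iteration 1:
  x_1 = (-1 - (-4)·-1.0000 - (4)·-2.0000) / (10) = 0.3000
  x_2 = (-3 - (-4)·0.3000 - (4)·-2.0000) / (10) = 0.6200
  x_3 = (10 - (2)·0.3000 - (2)·0.6200) / (6) = 1.3600
Iteration 2:
  x_1 = (-1 - (-4)·0.6200 - (4)·1.3600) / (10) = -0.3960
  x_2 = (-3 - (-4)·-0.3960 - (4)·1.3600) / (10) = -1.0024
  x_3 = (10 - (2)·-0.3960 - (2)·-1.0024) / (6) = 2.1328
Iteration 3:
  x_1 = (-1 - (-4)·-1.0024 - (4)·2.1328) / (10) = -1.3541
  x_2 = (-3 - (-4)·-1.3541 - (4)·2.1328) / (10) = -1.6948
  x_3 = (10 - (2)·-1.3541 - (2)·-1.6948) / (6) = 2.6830

2.6830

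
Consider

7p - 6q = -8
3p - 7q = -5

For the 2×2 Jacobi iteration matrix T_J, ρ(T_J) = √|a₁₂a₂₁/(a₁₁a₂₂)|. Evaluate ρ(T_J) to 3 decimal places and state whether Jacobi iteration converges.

a₁₂a₂₁/(a₁₁a₂₂) = (-6)·(3) / ((7)·(-7)) = 0.367347
ρ = √|0.367347| = √0.367347 = 0.606
ρ < 1, so Jacobi converges

0.606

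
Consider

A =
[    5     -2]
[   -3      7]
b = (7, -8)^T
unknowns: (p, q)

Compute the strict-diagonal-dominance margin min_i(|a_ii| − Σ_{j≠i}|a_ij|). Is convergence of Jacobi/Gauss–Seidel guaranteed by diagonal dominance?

row 1: |5| − (2) = 3
row 2: |7| − (3) = 4
minimum over rows = 3 → strictly diagonally dominant (convergence guaranteed)

3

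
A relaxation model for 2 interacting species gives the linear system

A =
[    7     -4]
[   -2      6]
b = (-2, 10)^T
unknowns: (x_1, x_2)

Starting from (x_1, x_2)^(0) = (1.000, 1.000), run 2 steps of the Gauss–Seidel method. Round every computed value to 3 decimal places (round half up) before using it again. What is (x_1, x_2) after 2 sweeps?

(0.721, 1.907)

Iteration 1:
  x_1 = (-2 - (-4)·1.000) / (7) = 0.286
  x_2 = (10 - (-2)·0.286) / (6) = 1.762
Iteration 2:
  x_1 = (-2 - (-4)·1.762) / (7) = 0.721
  x_2 = (10 - (-2)·0.721) / (6) = 1.907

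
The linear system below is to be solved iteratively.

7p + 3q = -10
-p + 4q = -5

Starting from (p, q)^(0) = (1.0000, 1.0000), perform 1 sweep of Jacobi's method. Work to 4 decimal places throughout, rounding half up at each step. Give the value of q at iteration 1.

-1.0000

Iteration 1:
  p = (-10 - (3)·1.0000) / (7) = -1.8571
  q = (-5 - (-1)·1.0000) / (4) = -1.0000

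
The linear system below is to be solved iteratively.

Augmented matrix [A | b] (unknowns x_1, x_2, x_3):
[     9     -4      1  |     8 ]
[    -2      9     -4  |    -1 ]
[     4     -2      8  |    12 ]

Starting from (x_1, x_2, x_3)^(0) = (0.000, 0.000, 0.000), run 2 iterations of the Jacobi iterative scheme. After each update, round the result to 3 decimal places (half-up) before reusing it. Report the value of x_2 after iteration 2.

Iteration 1:
  x_1 = (8 - (-4)·0.000 - (1)·0.000) / (9) = 0.889
  x_2 = (-1 - (-2)·0.000 - (-4)·0.000) / (9) = -0.111
  x_3 = (12 - (4)·0.000 - (-2)·0.000) / (8) = 1.500
Iteration 2:
  x_1 = (8 - (-4)·-0.111 - (1)·1.500) / (9) = 0.673
  x_2 = (-1 - (-2)·0.889 - (-4)·1.500) / (9) = 0.753
  x_3 = (12 - (4)·0.889 - (-2)·-0.111) / (8) = 1.028

0.753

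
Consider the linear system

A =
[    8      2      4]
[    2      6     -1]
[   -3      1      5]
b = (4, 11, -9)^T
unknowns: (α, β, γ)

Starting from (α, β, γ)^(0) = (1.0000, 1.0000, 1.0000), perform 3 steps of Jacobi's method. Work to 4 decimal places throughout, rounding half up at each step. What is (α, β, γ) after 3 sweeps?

Iteration 1:
  α = (4 - (2)·1.0000 - (4)·1.0000) / (8) = -0.2500
  β = (11 - (2)·1.0000 - (-1)·1.0000) / (6) = 1.6667
  γ = (-9 - (-3)·1.0000 - (1)·1.0000) / (5) = -1.4000
Iteration 2:
  α = (4 - (2)·1.6667 - (4)·-1.4000) / (8) = 0.7833
  β = (11 - (2)·-0.2500 - (-1)·-1.4000) / (6) = 1.6833
  γ = (-9 - (-3)·-0.2500 - (1)·1.6667) / (5) = -2.2833
Iteration 3:
  α = (4 - (2)·1.6833 - (4)·-2.2833) / (8) = 1.2208
  β = (11 - (2)·0.7833 - (-1)·-2.2833) / (6) = 1.1917
  γ = (-9 - (-3)·0.7833 - (1)·1.6833) / (5) = -1.6667

(1.2208, 1.1917, -1.6667)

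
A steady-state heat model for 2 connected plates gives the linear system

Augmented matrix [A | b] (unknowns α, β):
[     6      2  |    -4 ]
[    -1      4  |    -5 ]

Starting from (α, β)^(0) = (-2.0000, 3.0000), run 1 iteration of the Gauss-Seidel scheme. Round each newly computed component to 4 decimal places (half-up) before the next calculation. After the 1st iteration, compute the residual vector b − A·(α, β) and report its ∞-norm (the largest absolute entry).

Iteration 1:
  α = (-4 - (2)·3.0000) / (6) = -1.6667
  β = (-5 - (-1)·-1.6667) / (4) = -1.6667
Residual b − A·x = (9.3336, 0.0001); ∞-norm = 9.3336

9.3336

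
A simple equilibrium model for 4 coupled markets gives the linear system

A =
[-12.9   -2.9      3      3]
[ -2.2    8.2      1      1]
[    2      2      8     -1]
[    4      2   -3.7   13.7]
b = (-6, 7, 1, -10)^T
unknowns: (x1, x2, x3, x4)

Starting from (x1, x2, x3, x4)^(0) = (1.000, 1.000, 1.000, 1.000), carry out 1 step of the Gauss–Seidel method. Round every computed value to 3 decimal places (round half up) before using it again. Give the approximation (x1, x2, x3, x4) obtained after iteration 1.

(0.705, 0.799, -0.126, -1.086)

Iteration 1:
  x1 = (-6 - (-2.9)·1.000 - (3)·1.000 - (3)·1.000) / (-12.9) = 0.705
  x2 = (7 - (-2.2)·0.705 - (1)·1.000 - (1)·1.000) / (8.2) = 0.799
  x3 = (1 - (2)·0.705 - (2)·0.799 - (-1)·1.000) / (8) = -0.126
  x4 = (-10 - (4)·0.705 - (2)·0.799 - (-3.7)·-0.126) / (13.7) = -1.086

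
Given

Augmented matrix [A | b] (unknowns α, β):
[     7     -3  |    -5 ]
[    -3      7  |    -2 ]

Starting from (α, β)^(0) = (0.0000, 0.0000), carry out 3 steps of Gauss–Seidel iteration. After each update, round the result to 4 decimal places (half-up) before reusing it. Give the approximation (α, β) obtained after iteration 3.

(-1.0145, -0.7205)

Iteration 1:
  α = (-5 - (-3)·0.0000) / (7) = -0.7143
  β = (-2 - (-3)·-0.7143) / (7) = -0.5918
Iteration 2:
  α = (-5 - (-3)·-0.5918) / (7) = -0.9679
  β = (-2 - (-3)·-0.9679) / (7) = -0.7005
Iteration 3:
  α = (-5 - (-3)·-0.7005) / (7) = -1.0145
  β = (-2 - (-3)·-1.0145) / (7) = -0.7205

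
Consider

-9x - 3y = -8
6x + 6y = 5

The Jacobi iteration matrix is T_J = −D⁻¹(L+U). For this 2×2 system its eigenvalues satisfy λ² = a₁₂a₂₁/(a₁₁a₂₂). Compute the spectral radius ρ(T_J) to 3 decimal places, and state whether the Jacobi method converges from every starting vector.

0.577

a₁₂a₂₁/(a₁₁a₂₂) = (-3)·(6) / ((-9)·(6)) = 0.333333
ρ = √|0.333333| = √0.333333 = 0.577
ρ < 1, so Jacobi converges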